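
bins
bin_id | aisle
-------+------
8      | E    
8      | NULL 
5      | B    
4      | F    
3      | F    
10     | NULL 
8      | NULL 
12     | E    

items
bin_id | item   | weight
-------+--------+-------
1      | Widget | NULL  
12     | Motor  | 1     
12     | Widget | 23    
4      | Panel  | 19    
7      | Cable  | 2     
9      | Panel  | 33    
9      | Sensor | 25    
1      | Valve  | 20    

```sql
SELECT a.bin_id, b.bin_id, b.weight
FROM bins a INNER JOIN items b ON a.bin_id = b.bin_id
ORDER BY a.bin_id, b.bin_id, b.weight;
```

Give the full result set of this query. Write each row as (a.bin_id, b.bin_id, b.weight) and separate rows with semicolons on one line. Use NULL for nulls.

(4, 4, 19); (12, 12, 1); (12, 12, 23)

INNER JOIN keeps only pairs where the ON condition holds.
Matching on a.bin_id = b.bin_id.
- a[0] bin_id=8 → no match; dropped.
- a[1] bin_id=8 → no match; dropped.
- a[2] bin_id=5 → no match; dropped.
- a[3] bin_id=4 → 1 match(es) in b → 1 row(s).
- a[4] bin_id=3 → no match; dropped.
- a[5] bin_id=10 → no match; dropped.
- a[6] bin_id=8 → no match; dropped.
- a[7] bin_id=12 → 2 match(es) in b → 2 row(s).
After projecting and ordering:
a.bin_id | b.bin_id | b.weight
4 | 4 | 19
12 | 12 | 1
12 | 12 | 23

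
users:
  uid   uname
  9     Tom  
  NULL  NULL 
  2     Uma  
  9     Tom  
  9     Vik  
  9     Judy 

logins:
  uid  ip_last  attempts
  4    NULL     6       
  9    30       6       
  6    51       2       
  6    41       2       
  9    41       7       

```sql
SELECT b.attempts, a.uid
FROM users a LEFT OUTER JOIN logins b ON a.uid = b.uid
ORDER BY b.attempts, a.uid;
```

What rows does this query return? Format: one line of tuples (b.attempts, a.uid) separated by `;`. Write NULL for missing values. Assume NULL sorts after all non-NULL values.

(6, 9); (6, 9); (6, 9); (6, 9); (7, 9); (7, 9); (7, 9); (7, 9); (NULL, 2); (NULL, NULL)

LEFT JOIN keeps every row from `users`; unmatched rows get NULL for `logins`'s columns.
Matching on a.uid = b.uid. A NULL in a compared column never satisfies the condition.
- a[0] uid=9 → 2 match(es) in b → 2 row(s).
- a[1] uid=NULL → no match; kept with NULLs on the b side.
- a[2] uid=2 → no match; kept with NULLs on the b side.
- a[3] uid=9 → 2 match(es) in b → 2 row(s).
- a[4] uid=9 → 2 match(es) in b → 2 row(s).
- a[5] uid=9 → 2 match(es) in b → 2 row(s).
After projecting and ordering:
b.attempts | a.uid
6 | 9
6 | 9
6 | 9
6 | 9
7 | 9
7 | 9
7 | 9
7 | 9
NULL | 2
NULL | NULL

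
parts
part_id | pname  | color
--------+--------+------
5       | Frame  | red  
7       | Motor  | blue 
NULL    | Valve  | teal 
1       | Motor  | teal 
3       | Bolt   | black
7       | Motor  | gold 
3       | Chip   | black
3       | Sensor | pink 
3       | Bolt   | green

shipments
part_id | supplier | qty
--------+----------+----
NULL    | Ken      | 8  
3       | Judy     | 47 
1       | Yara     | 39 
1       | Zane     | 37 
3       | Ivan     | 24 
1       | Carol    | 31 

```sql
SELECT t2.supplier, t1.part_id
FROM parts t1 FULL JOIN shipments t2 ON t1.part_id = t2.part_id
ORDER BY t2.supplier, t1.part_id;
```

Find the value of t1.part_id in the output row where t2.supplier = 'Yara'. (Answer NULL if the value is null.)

1

FULL OUTER JOIN keeps every row from both sides; unmatched rows get NULL for the other side's columns.
Matching on t1.part_id = t2.part_id. A NULL in a compared column never satisfies the condition.
Matched pairs: 11; unmatched t1 rows kept: 4; unmatched t2 rows kept: 1.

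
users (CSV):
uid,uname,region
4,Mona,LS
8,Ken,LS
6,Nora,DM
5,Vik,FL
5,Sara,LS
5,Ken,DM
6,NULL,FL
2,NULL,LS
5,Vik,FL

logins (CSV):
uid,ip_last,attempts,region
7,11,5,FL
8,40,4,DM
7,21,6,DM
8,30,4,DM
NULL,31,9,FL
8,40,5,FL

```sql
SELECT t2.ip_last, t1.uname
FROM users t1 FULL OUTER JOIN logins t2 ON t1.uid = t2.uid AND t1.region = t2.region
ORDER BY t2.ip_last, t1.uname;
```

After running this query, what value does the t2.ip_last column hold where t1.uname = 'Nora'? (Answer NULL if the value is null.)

NULL

FULL OUTER JOIN keeps every row from both sides; unmatched rows get NULL for the other side's columns.
Matching on t1.uid = t2.uid AND t1.region = t2.region. A NULL in a compared column never satisfies the condition.
- t1[0] uid=4, region=LS → no match; kept with NULLs on the t2 side.
- t1[1] uid=8, region=LS → no match; kept with NULLs on the t2 side.
- t1[2] uid=6, region=DM → no match; kept with NULLs on the t2 side.
- t1[3] uid=5, region=FL → no match; kept with NULLs on the t2 side.
- t1[4] uid=5, region=LS → no match; kept with NULLs on the t2 side.
- t1[5] uid=5, region=DM → no match; kept with NULLs on the t2 side.
- t1[6] uid=6, region=FL → no match; kept with NULLs on the t2 side.
- t1[7] uid=2, region=LS → no match; kept with NULLs on the t2 side.
- t1[8] uid=5, region=FL → no match; kept with NULLs on the t2 side.
- 6 row(s) from t2 found no t1 partner → padded with NULL.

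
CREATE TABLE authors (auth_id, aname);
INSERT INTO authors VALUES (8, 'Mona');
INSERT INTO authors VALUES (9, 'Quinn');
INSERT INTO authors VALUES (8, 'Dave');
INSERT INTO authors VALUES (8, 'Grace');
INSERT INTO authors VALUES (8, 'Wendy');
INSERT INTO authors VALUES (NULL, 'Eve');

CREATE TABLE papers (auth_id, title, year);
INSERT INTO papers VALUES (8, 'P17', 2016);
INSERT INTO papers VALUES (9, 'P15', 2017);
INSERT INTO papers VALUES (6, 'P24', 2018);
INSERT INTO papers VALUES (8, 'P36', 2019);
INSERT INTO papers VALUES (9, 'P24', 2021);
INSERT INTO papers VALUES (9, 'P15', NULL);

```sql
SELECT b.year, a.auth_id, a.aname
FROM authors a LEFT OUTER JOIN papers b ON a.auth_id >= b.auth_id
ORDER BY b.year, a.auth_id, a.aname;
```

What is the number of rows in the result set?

LEFT JOIN keeps every row from `authors`; unmatched rows get NULL for `papers`'s columns.
Matching on a.auth_id >= b.auth_id. A NULL in a compared column never satisfies the condition.
Matched pairs: 18; unmatched a rows kept: 1.
Total: 18 matched + 1 padded = 19 rows.

19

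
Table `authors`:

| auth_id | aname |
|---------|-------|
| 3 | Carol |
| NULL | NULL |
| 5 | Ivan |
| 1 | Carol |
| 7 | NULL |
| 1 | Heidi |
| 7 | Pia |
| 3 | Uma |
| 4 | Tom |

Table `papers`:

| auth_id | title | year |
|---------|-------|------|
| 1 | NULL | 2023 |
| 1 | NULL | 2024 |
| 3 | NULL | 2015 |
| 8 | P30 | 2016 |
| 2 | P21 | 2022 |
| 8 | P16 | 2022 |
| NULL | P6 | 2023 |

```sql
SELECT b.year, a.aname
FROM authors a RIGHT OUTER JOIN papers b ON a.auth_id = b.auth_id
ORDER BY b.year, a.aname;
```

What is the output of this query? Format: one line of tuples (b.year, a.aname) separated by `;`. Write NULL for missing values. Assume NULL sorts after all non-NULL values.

(2015, Carol); (2015, Uma); (2016, NULL); (2022, NULL); (2022, NULL); (2023, Carol); (2023, Heidi); (2023, NULL); (2024, Carol); (2024, Heidi)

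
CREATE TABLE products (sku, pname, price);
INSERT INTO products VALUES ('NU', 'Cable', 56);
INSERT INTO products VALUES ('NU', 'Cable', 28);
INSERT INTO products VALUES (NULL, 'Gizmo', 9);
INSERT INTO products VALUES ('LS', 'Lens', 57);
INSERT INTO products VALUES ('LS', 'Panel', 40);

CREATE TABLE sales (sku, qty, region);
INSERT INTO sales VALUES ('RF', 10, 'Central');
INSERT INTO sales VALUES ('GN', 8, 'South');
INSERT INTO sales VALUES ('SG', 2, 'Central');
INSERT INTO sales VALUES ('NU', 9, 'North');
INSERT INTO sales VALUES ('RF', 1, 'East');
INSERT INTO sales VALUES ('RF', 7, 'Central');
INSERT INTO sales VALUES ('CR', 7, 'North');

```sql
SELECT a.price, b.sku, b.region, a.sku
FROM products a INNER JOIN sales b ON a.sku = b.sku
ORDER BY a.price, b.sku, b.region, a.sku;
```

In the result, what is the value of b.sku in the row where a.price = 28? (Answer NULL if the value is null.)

INNER JOIN keeps only pairs where the ON condition holds.
Matching on a.sku = b.sku. A NULL in a compared column never satisfies the condition.
Matched pairs: 2.

NU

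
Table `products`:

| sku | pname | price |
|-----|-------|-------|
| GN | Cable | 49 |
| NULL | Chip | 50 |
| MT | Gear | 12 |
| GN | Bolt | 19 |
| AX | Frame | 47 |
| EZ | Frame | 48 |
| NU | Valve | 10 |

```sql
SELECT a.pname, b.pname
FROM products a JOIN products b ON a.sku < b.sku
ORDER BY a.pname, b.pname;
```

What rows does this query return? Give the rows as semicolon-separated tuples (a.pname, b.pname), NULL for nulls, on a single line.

(Bolt, Gear); (Bolt, Valve); (Cable, Gear); (Cable, Valve); (Frame, Bolt); (Frame, Bolt); (Frame, Cable); (Frame, Cable); (Frame, Frame); (Frame, Gear); (Frame, Gear); (Frame, Valve); (Frame, Valve); (Gear, Valve)

INNER JOIN keeps only pairs where the ON condition holds.
Matching on a.sku < b.sku. A NULL in a compared column never satisfies the condition.
- a (sku=GN) pairs with 2 row(s) of b.
- a (sku=NULL) has no partner → excluded.
- a (sku=MT) pairs with 1 row(s) of b.
- a (sku=GN) pairs with 2 row(s) of b.
- a (sku=AX) pairs with 5 row(s) of b.
- a (sku=EZ) pairs with 4 row(s) of b.
- a (sku=NU) has no partner → excluded.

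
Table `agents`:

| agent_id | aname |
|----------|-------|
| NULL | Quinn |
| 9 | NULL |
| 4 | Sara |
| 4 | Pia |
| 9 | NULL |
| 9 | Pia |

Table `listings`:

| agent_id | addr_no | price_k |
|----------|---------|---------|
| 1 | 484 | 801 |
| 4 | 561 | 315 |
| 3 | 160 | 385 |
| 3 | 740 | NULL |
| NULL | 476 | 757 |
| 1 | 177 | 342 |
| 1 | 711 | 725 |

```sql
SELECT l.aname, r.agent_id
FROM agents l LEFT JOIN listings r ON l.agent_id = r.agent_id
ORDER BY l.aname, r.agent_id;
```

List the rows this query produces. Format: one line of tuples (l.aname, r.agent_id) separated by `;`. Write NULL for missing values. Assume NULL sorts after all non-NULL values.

(Pia, 4); (Pia, NULL); (Quinn, NULL); (Sara, 4); (NULL, NULL); (NULL, NULL)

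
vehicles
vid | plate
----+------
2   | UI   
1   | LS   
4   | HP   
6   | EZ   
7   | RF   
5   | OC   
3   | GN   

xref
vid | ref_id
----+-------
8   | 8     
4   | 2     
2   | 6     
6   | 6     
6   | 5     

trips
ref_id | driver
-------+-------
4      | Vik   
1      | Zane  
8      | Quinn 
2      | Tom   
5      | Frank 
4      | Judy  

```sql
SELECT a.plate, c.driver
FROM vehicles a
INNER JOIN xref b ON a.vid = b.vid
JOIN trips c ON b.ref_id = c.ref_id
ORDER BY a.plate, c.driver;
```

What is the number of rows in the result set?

2

Joins associate left-to-right: vehicles INNER JOIN xref on vid gives 4 intermediate row(s).
Then INNER JOIN `trips c` on ref_id: keep only rows whose b.ref_id appears in c.
Result: 2 row(s).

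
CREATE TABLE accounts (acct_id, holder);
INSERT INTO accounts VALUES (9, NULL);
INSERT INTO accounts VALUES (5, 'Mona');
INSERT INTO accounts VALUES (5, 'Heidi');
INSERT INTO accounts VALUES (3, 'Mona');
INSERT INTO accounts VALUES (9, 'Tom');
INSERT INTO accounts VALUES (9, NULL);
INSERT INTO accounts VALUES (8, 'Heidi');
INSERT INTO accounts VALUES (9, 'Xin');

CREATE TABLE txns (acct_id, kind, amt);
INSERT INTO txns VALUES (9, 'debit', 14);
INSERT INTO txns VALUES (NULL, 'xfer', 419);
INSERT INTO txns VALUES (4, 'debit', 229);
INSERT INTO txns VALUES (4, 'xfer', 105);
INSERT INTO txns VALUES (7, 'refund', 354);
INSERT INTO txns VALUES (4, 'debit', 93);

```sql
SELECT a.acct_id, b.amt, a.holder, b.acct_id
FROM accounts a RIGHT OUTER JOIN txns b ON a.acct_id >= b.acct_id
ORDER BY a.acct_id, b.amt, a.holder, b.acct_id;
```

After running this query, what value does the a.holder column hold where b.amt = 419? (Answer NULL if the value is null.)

RIGHT JOIN keeps every row from `txns`; unmatched rows get NULL for `accounts`'s columns.
Matching on a.acct_id >= b.acct_id. A NULL in a compared column never satisfies the condition.
Matched pairs: 30; unmatched b rows kept: 1.

NULL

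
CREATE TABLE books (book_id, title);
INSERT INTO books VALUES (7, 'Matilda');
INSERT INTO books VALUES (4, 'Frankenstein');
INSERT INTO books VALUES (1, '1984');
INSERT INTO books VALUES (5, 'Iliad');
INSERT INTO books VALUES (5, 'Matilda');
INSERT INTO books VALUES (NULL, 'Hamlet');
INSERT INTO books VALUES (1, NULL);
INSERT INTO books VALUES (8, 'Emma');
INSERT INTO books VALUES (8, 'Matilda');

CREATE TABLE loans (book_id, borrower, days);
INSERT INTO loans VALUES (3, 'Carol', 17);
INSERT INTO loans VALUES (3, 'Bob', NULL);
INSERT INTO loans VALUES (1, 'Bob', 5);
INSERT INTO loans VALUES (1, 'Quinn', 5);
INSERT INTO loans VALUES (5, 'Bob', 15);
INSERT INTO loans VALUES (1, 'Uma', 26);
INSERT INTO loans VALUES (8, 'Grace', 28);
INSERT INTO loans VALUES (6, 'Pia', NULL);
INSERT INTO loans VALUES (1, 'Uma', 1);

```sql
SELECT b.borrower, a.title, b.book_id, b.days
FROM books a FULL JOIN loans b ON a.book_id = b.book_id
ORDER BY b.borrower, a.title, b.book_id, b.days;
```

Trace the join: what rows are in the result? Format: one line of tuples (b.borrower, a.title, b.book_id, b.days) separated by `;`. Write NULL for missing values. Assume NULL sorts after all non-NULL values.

(Bob, 1984, 1, 5); (Bob, Iliad, 5, 15); (Bob, Matilda, 5, 15); (Bob, NULL, 1, 5); (Bob, NULL, 3, NULL); (Carol, NULL, 3, 17); (Grace, Emma, 8, 28); (Grace, Matilda, 8, 28); (Pia, NULL, 6, NULL); (Quinn, 1984, 1, 5); (Quinn, NULL, 1, 5); (Uma, 1984, 1, 1); (Uma, 1984, 1, 26); (Uma, NULL, 1, 1); (Uma, NULL, 1, 26); (NULL, Frankenstein, NULL, NULL); (NULL, Hamlet, NULL, NULL); (NULL, Matilda, NULL, NULL)

FULL OUTER JOIN keeps every row from both sides; unmatched rows get NULL for the other side's columns.
Matching on a.book_id = b.book_id. A NULL in a compared column never satisfies the condition.
- book_id=7: no b row matches, row kept with b columns NULL.
- book_id=4: no b row matches, row kept with b columns NULL.
- book_id=1: 4 matching b row(s), so 4 row(s) emitted.
- book_id=5: 1 matching b row(s), so 1 row(s) emitted.
- book_id=5: 1 matching b row(s), so 1 row(s) emitted.
- book_id=NULL: no b row matches, row kept with b columns NULL.
- book_id=1: 4 matching b row(s), so 4 row(s) emitted.
- book_id=8: 1 matching b row(s), so 1 row(s) emitted.
- book_id=8: 1 matching b row(s), so 1 row(s) emitted.
- 3 row(s) from b found no a partner → padded with NULL.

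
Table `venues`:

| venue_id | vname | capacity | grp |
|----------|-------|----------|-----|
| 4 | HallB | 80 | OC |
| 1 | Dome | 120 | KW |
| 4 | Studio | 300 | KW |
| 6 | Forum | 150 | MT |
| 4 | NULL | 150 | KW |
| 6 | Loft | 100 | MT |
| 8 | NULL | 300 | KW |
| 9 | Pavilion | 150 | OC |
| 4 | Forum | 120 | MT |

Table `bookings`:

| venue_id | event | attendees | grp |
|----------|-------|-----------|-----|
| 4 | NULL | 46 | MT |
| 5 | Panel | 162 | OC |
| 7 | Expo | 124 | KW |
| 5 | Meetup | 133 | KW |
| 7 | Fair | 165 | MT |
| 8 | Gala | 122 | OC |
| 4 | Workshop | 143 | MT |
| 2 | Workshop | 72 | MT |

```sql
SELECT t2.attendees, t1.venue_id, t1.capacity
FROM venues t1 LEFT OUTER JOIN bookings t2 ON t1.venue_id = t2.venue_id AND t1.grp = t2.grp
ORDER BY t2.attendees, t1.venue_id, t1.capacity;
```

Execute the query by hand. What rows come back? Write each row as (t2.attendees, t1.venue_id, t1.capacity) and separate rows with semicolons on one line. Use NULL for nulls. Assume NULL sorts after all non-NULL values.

LEFT JOIN keeps every row from `venues`; unmatched rows get NULL for `bookings`'s columns.
Matching on t1.venue_id = t2.venue_id AND t1.grp = t2.grp.
Matched pairs: 2; unmatched t1 rows kept: 8.

(46, 4, 120); (143, 4, 120); (NULL, 1, 120); (NULL, 4, 80); (NULL, 4, 150); (NULL, 4, 300); (NULL, 6, 100); (NULL, 6, 150); (NULL, 8, 300); (NULL, 9, 150)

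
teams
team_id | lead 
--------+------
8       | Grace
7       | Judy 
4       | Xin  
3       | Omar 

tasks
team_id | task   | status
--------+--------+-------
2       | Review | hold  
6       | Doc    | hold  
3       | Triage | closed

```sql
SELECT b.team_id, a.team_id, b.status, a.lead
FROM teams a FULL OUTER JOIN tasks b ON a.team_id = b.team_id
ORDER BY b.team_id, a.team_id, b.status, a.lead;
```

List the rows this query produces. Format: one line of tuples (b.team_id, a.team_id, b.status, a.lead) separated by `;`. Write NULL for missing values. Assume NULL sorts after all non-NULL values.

(2, NULL, hold, NULL); (3, 3, closed, Omar); (6, NULL, hold, NULL); (NULL, 4, NULL, Xin); (NULL, 7, NULL, Judy); (NULL, 8, NULL, Grace)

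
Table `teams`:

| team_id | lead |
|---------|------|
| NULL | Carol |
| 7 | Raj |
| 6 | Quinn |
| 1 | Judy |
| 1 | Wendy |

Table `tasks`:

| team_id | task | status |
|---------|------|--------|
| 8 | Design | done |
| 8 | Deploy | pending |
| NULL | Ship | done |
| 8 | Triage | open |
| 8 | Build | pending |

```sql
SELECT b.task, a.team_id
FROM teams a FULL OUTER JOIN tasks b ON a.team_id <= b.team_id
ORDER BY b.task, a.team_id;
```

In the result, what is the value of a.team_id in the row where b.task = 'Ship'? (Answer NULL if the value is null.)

NULL

FULL OUTER JOIN keeps every row from both sides; unmatched rows get NULL for the other side's columns.
Matching on a.team_id <= b.team_id. A NULL in a compared column never satisfies the condition.
Matched pairs: 16; unmatched a rows kept: 1; unmatched b rows kept: 1.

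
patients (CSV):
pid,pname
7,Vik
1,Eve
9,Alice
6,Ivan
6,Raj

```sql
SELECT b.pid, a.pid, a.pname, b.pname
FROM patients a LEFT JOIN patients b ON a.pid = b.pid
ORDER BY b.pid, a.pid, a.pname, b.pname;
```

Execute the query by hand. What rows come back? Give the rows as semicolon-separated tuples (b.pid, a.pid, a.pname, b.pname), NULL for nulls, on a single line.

(1, 1, Eve, Eve); (6, 6, Ivan, Ivan); (6, 6, Ivan, Raj); (6, 6, Raj, Ivan); (6, 6, Raj, Raj); (7, 7, Vik, Vik); (9, 9, Alice, Alice)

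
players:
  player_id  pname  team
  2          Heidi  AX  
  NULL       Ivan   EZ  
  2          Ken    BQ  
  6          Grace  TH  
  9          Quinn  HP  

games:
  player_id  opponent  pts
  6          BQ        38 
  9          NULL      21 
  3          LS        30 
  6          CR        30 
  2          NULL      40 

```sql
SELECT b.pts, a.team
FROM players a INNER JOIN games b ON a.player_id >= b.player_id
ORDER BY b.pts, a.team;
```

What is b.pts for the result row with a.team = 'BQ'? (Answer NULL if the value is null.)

INNER JOIN keeps only pairs where the ON condition holds.
Matching on a.player_id >= b.player_id. A NULL in a compared column never satisfies the condition.
Matched pairs: 11.

40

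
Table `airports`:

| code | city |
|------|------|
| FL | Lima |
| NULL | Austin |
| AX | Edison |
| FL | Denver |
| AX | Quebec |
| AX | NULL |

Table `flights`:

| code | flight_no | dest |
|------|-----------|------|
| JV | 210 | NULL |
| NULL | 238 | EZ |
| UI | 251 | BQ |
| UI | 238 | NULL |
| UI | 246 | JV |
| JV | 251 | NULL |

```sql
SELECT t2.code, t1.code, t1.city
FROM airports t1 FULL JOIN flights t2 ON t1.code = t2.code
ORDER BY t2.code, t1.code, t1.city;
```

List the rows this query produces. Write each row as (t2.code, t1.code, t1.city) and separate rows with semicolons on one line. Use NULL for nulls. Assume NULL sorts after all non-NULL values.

FULL OUTER JOIN keeps every row from both sides; unmatched rows get NULL for the other side's columns.
Matching on t1.code = t2.code. A NULL in a compared column never satisfies the condition.
- code=FL: no t2 row matches, row kept with t2 columns NULL.
- code=NULL: no t2 row matches, row kept with t2 columns NULL.
- code=AX: no t2 row matches, row kept with t2 columns NULL.
- code=FL: no t2 row matches, row kept with t2 columns NULL.
- code=AX: no t2 row matches, row kept with t2 columns NULL.
- code=AX: no t2 row matches, row kept with t2 columns NULL.
- 6 t2 row(s) had no t1 match → kept, t1 columns NULL.

(JV, NULL, NULL); (JV, NULL, NULL); (UI, NULL, NULL); (UI, NULL, NULL); (UI, NULL, NULL); (NULL, AX, Edison); (NULL, AX, Quebec); (NULL, AX, NULL); (NULL, FL, Denver); (NULL, FL, Lima); (NULL, NULL, Austin); (NULL, NULL, NULL)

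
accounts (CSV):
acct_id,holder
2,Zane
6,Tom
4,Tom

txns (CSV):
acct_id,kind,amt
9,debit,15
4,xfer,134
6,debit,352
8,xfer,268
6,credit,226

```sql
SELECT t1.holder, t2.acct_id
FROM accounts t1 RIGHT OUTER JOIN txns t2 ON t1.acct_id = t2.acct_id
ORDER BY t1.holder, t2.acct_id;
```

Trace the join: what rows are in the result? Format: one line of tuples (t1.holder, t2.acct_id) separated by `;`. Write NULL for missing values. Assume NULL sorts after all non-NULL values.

RIGHT JOIN keeps every row from `txns`; unmatched rows get NULL for `accounts`'s columns.
Matching on t1.acct_id = t2.acct_id.
- t1 (acct_id=2) has no partner in t2.
- t1 (acct_id=6) pairs with 2 row(s) of t2.
- t1 (acct_id=4) pairs with 1 row(s) of t2.
- 2 t2 row(s) had no t1 match → kept, t1 columns NULL.
After projecting and ordering:
t1.holder | t2.acct_id
Tom | 4
Tom | 6
Tom | 6
NULL | 8
NULL | 9

(Tom, 4); (Tom, 6); (Tom, 6); (NULL, 8); (NULL, 9)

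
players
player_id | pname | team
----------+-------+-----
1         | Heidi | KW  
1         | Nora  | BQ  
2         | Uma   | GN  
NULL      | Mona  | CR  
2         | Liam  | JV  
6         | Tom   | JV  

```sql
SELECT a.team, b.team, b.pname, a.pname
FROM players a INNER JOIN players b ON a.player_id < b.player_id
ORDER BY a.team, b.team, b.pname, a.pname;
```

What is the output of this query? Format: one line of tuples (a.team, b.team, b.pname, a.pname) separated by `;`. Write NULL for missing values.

(BQ, GN, Uma, Nora); (BQ, JV, Liam, Nora); (BQ, JV, Tom, Nora); (GN, JV, Tom, Uma); (JV, JV, Tom, Liam); (KW, GN, Uma, Heidi); (KW, JV, Liam, Heidi); (KW, JV, Tom, Heidi)

INNER JOIN keeps only pairs where the ON condition holds.
Matching on a.player_id < b.player_id. A NULL in a compared column never satisfies the condition.
- a[0] player_id=1 → 3 match(es) in b → 3 row(s).
- a[1] player_id=1 → 3 match(es) in b → 3 row(s).
- a[2] player_id=2 → 1 match(es) in b → 1 row(s).
- a[3] player_id=NULL → no match; dropped.
- a[4] player_id=2 → 1 match(es) in b → 1 row(s).
- a[5] player_id=6 → no match; dropped.
After projecting and ordering:
a.team | b.team | b.pname | a.pname
BQ | GN | Uma | Nora
BQ | JV | Liam | Nora
BQ | JV | Tom | Nora
GN | JV | Tom | Uma
JV | JV | Tom | Liam
KW | GN | Uma | Heidi
KW | JV | Liam | Heidi
KW | JV | Tom | Heidi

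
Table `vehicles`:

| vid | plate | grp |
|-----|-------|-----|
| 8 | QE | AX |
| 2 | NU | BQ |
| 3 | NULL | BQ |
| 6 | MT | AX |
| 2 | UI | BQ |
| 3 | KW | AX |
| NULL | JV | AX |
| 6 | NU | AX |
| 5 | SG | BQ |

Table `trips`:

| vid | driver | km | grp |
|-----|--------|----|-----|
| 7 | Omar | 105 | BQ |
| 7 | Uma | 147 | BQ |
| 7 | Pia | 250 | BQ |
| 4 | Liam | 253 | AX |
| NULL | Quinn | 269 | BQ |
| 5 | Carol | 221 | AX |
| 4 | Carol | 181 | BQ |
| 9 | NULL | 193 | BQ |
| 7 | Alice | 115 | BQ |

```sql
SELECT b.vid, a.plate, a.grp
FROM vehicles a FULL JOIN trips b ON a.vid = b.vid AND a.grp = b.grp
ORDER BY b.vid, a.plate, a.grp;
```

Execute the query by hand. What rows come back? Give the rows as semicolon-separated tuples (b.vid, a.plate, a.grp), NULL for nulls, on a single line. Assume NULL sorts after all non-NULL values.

(4, NULL, NULL); (4, NULL, NULL); (5, NULL, NULL); (7, NULL, NULL); (7, NULL, NULL); (7, NULL, NULL); (7, NULL, NULL); (9, NULL, NULL); (NULL, JV, AX); (NULL, KW, AX); (NULL, MT, AX); (NULL, NU, AX); (NULL, NU, BQ); (NULL, QE, AX); (NULL, SG, BQ); (NULL, UI, BQ); (NULL, NULL, BQ); (NULL, NULL, NULL)

FULL OUTER JOIN keeps every row from both sides; unmatched rows get NULL for the other side's columns.
Matching on a.vid = b.vid AND a.grp = b.grp. A NULL in a compared column never satisfies the condition.
- vid=8, grp=AX: no b row matches, row kept with b columns NULL.
- vid=2, grp=BQ: no b row matches, row kept with b columns NULL.
- vid=3, grp=BQ: no b row matches, row kept with b columns NULL.
- vid=6, grp=AX: no b row matches, row kept with b columns NULL.
- vid=2, grp=BQ: no b row matches, row kept with b columns NULL.
- vid=3, grp=AX: no b row matches, row kept with b columns NULL.
- vid=NULL, grp=AX: no b row matches, row kept with b columns NULL.
- vid=6, grp=AX: no b row matches, row kept with b columns NULL.
- vid=5, grp=BQ: no b row matches, row kept with b columns NULL.
- 9 b row(s) had no a match → kept, a columns NULL.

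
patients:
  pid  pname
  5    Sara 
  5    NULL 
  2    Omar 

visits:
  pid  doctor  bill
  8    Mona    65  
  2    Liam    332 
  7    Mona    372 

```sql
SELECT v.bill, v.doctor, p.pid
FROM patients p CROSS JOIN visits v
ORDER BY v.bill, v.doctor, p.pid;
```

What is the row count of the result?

9

CROSS JOIN pairs every row of `patients` with every row of `visits`: 3 × 3 = 9 rows.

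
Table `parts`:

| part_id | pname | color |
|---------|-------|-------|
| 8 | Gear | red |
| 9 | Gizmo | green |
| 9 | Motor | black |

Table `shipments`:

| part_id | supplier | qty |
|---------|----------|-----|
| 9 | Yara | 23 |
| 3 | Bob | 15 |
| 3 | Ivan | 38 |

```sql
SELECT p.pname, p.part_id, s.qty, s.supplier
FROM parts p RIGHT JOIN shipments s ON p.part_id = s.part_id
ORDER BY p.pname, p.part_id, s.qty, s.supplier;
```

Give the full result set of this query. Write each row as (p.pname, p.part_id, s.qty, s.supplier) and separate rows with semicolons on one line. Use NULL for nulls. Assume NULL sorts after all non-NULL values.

(Gizmo, 9, 23, Yara); (Motor, 9, 23, Yara); (NULL, NULL, 15, Bob); (NULL, NULL, 38, Ivan)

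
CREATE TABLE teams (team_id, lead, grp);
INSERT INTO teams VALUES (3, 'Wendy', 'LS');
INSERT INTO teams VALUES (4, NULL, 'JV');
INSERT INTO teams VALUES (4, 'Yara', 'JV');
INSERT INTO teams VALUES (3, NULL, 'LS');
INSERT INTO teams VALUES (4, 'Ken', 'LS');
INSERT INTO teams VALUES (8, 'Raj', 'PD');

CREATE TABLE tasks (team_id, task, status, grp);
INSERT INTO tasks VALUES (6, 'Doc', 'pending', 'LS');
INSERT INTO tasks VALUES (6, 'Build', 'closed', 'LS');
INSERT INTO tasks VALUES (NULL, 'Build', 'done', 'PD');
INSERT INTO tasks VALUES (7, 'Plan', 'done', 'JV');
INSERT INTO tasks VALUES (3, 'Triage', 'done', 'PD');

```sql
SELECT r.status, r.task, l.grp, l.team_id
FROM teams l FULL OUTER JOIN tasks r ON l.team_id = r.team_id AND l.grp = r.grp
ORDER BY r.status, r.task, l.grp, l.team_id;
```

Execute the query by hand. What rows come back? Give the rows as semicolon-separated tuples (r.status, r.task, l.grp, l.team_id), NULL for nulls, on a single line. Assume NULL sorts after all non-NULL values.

FULL OUTER JOIN keeps every row from both sides; unmatched rows get NULL for the other side's columns.
Matching on l.team_id = r.team_id AND l.grp = r.grp. A NULL in a compared column never satisfies the condition.
- l row (team_id=3, grp=LS): no match → kept, r columns NULL.
- l row (team_id=4, grp=JV): no match → kept, r columns NULL.
- l row (team_id=4, grp=JV): no match → kept, r columns NULL.
- l row (team_id=3, grp=LS): no match → kept, r columns NULL.
- l row (team_id=4, grp=LS): no match → kept, r columns NULL.
- l row (team_id=8, grp=PD): no match → kept, r columns NULL.
- plus 5 unmatched r row(s), each kept with NULL l columns.

(closed, Build, NULL, NULL); (done, Build, NULL, NULL); (done, Plan, NULL, NULL); (done, Triage, NULL, NULL); (pending, Doc, NULL, NULL); (NULL, NULL, JV, 4); (NULL, NULL, JV, 4); (NULL, NULL, LS, 3); (NULL, NULL, LS, 3); (NULL, NULL, LS, 4); (NULL, NULL, PD, 8)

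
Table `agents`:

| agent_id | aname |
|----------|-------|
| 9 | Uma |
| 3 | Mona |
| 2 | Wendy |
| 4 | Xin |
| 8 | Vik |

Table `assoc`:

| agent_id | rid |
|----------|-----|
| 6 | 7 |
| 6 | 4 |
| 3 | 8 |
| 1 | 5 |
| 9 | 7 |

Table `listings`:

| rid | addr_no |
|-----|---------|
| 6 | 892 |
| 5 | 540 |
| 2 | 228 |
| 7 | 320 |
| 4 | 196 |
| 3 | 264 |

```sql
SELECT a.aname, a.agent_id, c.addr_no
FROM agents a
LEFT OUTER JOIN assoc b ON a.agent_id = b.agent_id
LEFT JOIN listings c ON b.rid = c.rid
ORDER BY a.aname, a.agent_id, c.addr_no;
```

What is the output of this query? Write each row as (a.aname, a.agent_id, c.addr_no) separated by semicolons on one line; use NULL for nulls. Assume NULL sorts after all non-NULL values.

Joins associate left-to-right: agents LEFT JOIN assoc on agent_id gives 5 intermediate row(s).
Then LEFT JOIN `listings c` on rid: each of those 5 rows is kept; rows whose b.rid has no match in c get NULL for c's columns.

(Mona, 3, NULL); (Uma, 9, 320); (Vik, 8, NULL); (Wendy, 2, NULL); (Xin, 4, NULL)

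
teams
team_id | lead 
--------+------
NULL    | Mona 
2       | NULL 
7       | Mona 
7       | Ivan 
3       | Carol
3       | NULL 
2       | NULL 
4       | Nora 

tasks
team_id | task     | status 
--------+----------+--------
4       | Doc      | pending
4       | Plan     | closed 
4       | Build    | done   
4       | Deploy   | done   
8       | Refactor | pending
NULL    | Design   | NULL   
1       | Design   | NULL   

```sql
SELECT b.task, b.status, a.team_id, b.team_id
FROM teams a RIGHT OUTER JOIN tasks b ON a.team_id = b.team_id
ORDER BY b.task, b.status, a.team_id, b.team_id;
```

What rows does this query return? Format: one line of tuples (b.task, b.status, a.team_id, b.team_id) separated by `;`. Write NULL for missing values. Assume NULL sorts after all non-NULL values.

RIGHT JOIN keeps every row from `tasks`; unmatched rows get NULL for `teams`'s columns.
Matching on a.team_id = b.team_id. A NULL in a compared column never satisfies the condition.
- team_id=NULL: no matching b row.
- team_id=2: no matching b row.
- team_id=7: no matching b row.
- team_id=7: no matching b row.
- team_id=3: no matching b row.
- team_id=3: no matching b row.
- team_id=2: no matching b row.
- team_id=4: 4 matching b row(s), so 4 row(s) emitted.
- plus 3 unmatched b row(s), each kept with NULL a columns.
After projecting and ordering:
b.task | b.status | a.team_id | b.team_id
Build | done | 4 | 4
Deploy | done | 4 | 4
Design | NULL | NULL | 1
Design | NULL | NULL | NULL
Doc | pending | 4 | 4
Plan | closed | 4 | 4
Refactor | pending | NULL | 8

(Build, done, 4, 4); (Deploy, done, 4, 4); (Design, NULL, NULL, 1); (Design, NULL, NULL, NULL); (Doc, pending, 4, 4); (Plan, closed, 4, 4); (Refactor, pending, NULL, 8)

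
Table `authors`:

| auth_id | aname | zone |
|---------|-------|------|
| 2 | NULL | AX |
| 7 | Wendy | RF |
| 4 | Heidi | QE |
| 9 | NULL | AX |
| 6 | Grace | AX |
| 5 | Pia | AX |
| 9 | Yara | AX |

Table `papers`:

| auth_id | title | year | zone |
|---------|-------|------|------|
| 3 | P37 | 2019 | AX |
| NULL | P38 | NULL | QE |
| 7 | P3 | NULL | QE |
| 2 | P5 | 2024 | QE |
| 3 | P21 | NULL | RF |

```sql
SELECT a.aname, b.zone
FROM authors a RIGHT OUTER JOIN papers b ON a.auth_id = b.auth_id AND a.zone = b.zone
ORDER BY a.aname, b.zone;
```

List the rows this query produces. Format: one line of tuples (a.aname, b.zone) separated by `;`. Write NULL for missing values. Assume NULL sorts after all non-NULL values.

(NULL, AX); (NULL, QE); (NULL, QE); (NULL, QE); (NULL, RF)

RIGHT JOIN keeps every row from `papers`; unmatched rows get NULL for `authors`'s columns.
Matching on a.auth_id = b.auth_id AND a.zone = b.zone. A NULL in a compared column never satisfies the condition.
- auth_id=2, zone=AX: no matching b row.
- auth_id=7, zone=RF: no matching b row.
- auth_id=4, zone=QE: no matching b row.
- auth_id=9, zone=AX: no matching b row.
- auth_id=6, zone=AX: no matching b row.
- auth_id=5, zone=AX: no matching b row.
- auth_id=9, zone=AX: no matching b row.
- 5 row(s) from b found no a partner → padded with NULL.
After projecting and ordering:
a.aname | b.zone
NULL | AX
NULL | QE
NULL | QE
NULL | QE
NULL | RF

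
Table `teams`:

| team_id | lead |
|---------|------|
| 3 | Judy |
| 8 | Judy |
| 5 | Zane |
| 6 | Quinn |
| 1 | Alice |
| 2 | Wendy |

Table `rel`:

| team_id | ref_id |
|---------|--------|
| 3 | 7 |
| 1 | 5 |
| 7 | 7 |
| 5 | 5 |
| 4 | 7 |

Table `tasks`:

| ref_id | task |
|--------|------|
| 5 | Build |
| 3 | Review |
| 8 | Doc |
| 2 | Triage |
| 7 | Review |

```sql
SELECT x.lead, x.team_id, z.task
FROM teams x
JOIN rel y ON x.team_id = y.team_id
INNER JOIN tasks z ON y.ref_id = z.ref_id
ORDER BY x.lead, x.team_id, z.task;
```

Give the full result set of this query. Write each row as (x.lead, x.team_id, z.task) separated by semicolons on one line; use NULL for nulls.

(Alice, 1, Build); (Judy, 3, Review); (Zane, 5, Build)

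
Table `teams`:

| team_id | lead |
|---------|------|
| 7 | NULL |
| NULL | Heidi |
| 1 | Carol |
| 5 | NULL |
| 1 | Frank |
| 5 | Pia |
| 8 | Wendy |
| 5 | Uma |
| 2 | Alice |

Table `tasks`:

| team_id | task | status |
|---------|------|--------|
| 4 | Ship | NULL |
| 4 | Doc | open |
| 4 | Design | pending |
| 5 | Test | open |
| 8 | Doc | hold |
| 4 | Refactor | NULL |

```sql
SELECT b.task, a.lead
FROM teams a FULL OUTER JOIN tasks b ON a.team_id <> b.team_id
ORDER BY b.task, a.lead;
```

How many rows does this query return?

45

FULL OUTER JOIN keeps every row from both sides; unmatched rows get NULL for the other side's columns.
Matching on a.team_id <> b.team_id. A NULL in a compared column never satisfies the condition.
- a row (team_id=7): matches 6 b row(s) → 6 output row(s).
- a row (team_id=NULL): no match → kept, b columns NULL.
- a row (team_id=1): matches 6 b row(s) → 6 output row(s).
- a row (team_id=5): matches 5 b row(s) → 5 output row(s).
- a row (team_id=1): matches 6 b row(s) → 6 output row(s).
- a row (team_id=5): matches 5 b row(s) → 5 output row(s).
- a row (team_id=8): matches 5 b row(s) → 5 output row(s).
- a row (team_id=5): matches 5 b row(s) → 5 output row(s).
- a row (team_id=2): matches 6 b row(s) → 6 output row(s).
Total: 44 matched + 1 padded = 45 rows.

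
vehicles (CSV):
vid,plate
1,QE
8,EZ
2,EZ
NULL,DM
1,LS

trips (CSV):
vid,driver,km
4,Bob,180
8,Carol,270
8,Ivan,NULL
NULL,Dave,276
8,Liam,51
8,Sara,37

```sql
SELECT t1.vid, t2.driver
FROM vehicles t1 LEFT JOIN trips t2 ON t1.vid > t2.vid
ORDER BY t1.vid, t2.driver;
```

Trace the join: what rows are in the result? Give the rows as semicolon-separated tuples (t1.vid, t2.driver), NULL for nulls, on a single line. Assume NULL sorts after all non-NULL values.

LEFT JOIN keeps every row from `vehicles`; unmatched rows get NULL for `trips`'s columns.
Matching on t1.vid > t2.vid. A NULL in a compared column never satisfies the condition.
- t1 row (vid=1): no match → kept, t2 columns NULL.
- t1 row (vid=8): matches 1 t2 row(s) → 1 output row(s).
- t1 row (vid=2): no match → kept, t2 columns NULL.
- t1 row (vid=NULL): no match → kept, t2 columns NULL.
- t1 row (vid=1): no match → kept, t2 columns NULL.
After projecting and ordering:
t1.vid | t2.driver
1 | NULL
1 | NULL
2 | NULL
8 | Bob
NULL | NULL

(1, NULL); (1, NULL); (2, NULL); (8, Bob); (NULL, NULL)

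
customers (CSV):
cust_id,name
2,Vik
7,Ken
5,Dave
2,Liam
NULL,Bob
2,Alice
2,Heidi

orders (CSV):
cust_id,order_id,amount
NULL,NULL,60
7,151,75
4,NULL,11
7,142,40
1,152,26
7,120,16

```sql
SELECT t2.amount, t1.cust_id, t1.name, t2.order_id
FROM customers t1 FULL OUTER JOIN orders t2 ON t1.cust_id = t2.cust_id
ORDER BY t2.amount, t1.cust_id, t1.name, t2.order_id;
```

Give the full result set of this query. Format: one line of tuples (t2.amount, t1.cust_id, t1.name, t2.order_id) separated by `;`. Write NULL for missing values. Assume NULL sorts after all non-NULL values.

FULL OUTER JOIN keeps every row from both sides; unmatched rows get NULL for the other side's columns.
Matching on t1.cust_id = t2.cust_id. A NULL in a compared column never satisfies the condition.
Matched pairs: 3; unmatched t1 rows kept: 6; unmatched t2 rows kept: 3.

(11, NULL, NULL, NULL); (16, 7, Ken, 120); (26, NULL, NULL, 152); (40, 7, Ken, 142); (60, NULL, NULL, NULL); (75, 7, Ken, 151); (NULL, 2, Alice, NULL); (NULL, 2, Heidi, NULL); (NULL, 2, Liam, NULL); (NULL, 2, Vik, NULL); (NULL, 5, Dave, NULL); (NULL, NULL, Bob, NULL)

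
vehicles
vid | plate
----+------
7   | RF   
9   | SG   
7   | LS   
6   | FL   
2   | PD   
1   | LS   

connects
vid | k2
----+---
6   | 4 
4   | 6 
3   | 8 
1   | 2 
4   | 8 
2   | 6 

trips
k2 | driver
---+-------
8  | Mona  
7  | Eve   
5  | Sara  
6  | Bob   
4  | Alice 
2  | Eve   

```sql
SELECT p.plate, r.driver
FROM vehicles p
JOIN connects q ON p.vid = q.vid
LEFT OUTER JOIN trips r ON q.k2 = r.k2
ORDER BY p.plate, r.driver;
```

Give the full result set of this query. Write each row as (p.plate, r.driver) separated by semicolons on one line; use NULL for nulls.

(FL, Alice); (LS, Eve); (PD, Bob)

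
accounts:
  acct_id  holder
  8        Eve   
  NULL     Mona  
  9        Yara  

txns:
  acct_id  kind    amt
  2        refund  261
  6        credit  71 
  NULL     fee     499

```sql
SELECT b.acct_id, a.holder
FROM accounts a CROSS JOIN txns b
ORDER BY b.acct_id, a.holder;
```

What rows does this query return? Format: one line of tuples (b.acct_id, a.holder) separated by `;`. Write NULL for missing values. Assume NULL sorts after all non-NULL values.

(2, Eve); (2, Mona); (2, Yara); (6, Eve); (6, Mona); (6, Yara); (NULL, Eve); (NULL, Mona); (NULL, Yara)

CROSS JOIN pairs every row of `accounts` with every row of `txns`: 3 × 3 = 9 rows.
After projecting and ordering:
b.acct_id | a.holder
2 | Eve
2 | Mona
2 | Yara
6 | Eve
6 | Mona
6 | Yara
NULL | Eve
NULL | Mona
NULL | Yara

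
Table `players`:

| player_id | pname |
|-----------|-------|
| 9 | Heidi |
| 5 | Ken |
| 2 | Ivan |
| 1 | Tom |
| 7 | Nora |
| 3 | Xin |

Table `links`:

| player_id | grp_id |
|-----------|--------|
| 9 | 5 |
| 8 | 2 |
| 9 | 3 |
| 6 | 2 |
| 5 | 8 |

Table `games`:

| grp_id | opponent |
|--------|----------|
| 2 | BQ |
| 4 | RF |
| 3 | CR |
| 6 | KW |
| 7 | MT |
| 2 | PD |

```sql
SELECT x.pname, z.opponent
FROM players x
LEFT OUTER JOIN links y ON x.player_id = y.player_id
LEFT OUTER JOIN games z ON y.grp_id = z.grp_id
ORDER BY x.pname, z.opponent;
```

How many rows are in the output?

7

Evaluate left to right. First `players x LEFT JOIN links y` on player_id: 7 row(s).
Then LEFT JOIN `games z` on grp_id: each of those 7 rows is kept; rows whose y.grp_id has no match in z get NULL for z's columns.
Result: 7 row(s).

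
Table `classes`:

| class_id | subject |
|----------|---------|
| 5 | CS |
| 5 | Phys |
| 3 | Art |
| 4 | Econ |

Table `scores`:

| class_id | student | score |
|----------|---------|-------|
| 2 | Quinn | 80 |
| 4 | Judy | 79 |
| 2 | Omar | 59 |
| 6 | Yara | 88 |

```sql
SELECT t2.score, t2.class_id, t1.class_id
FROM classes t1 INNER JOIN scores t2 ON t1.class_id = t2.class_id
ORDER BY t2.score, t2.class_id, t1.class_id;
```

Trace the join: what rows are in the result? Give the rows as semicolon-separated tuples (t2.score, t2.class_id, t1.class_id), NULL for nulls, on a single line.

(79, 4, 4)

INNER JOIN keeps only pairs where the ON condition holds.
Matching on t1.class_id = t2.class_id.
- t1[0] class_id=5 → no match; dropped.
- t1[1] class_id=5 → no match; dropped.
- t1[2] class_id=3 → no match; dropped.
- t1[3] class_id=4 → 1 match(es) in t2 → 1 row(s).
After projecting and ordering:
t2.score | t2.class_id | t1.class_id
79 | 4 | 4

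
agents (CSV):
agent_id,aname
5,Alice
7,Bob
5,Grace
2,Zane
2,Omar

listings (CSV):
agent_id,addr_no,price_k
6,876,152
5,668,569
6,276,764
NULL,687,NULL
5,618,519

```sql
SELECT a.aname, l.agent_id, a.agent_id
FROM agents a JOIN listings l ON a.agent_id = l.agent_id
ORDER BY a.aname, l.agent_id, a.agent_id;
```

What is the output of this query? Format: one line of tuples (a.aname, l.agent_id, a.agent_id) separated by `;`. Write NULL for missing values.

INNER JOIN keeps only pairs where the ON condition holds.
Matching on a.agent_id = l.agent_id. A NULL in a compared column never satisfies the condition.
- a[0] agent_id=5 → 2 match(es) in l → 2 row(s).
- a[1] agent_id=7 → no match; dropped.
- a[2] agent_id=5 → 2 match(es) in l → 2 row(s).
- a[3] agent_id=2 → no match; dropped.
- a[4] agent_id=2 → no match; dropped.
After projecting and ordering:
a.aname | l.agent_id | a.agent_id
Alice | 5 | 5
Alice | 5 | 5
Grace | 5 | 5
Grace | 5 | 5

(Alice, 5, 5); (Alice, 5, 5); (Grace, 5, 5); (Grace, 5, 5)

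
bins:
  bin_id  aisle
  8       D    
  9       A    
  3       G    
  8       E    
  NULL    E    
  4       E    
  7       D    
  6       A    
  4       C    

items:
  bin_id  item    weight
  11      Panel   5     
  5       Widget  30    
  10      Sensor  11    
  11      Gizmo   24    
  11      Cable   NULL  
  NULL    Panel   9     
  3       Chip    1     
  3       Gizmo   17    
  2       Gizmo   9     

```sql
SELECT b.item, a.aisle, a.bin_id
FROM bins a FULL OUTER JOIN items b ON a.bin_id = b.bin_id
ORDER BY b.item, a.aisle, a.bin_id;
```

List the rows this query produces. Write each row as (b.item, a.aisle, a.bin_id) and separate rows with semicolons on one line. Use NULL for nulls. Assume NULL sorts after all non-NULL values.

FULL OUTER JOIN keeps every row from both sides; unmatched rows get NULL for the other side's columns.
Matching on a.bin_id = b.bin_id. A NULL in a compared column never satisfies the condition.
- bin_id=8: no b row matches, row kept with b columns NULL.
- bin_id=9: no b row matches, row kept with b columns NULL.
- bin_id=3: 2 matching b row(s), so 2 row(s) emitted.
- bin_id=8: no b row matches, row kept with b columns NULL.
- bin_id=NULL: no b row matches, row kept with b columns NULL.
- bin_id=4: no b row matches, row kept with b columns NULL.
- bin_id=7: no b row matches, row kept with b columns NULL.
- bin_id=6: no b row matches, row kept with b columns NULL.
- bin_id=4: no b row matches, row kept with b columns NULL.
- 7 row(s) from b found no a partner → padded with NULL.

(Cable, NULL, NULL); (Chip, G, 3); (Gizmo, G, 3); (Gizmo, NULL, NULL); (Gizmo, NULL, NULL); (Panel, NULL, NULL); (Panel, NULL, NULL); (Sensor, NULL, NULL); (Widget, NULL, NULL); (NULL, A, 6); (NULL, A, 9); (NULL, C, 4); (NULL, D, 7); (NULL, D, 8); (NULL, E, 4); (NULL, E, 8); (NULL, E, NULL)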